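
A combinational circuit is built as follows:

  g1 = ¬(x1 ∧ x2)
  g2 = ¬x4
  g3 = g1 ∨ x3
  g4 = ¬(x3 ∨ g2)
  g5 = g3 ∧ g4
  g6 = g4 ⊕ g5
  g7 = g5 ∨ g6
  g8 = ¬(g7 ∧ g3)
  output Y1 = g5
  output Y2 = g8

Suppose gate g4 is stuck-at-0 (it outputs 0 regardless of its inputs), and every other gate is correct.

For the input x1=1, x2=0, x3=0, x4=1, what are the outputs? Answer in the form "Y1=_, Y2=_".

Y1=0, Y2=1

Propagate with g4 forced: g1=1, g2=0, g3=1, g4=0 [stuck-at-0], g5=0, g6=0, g7=0, g8=1.
So the outputs are Y1=0, Y2=1. (Without the fault they would be Y1=1, Y2=0.)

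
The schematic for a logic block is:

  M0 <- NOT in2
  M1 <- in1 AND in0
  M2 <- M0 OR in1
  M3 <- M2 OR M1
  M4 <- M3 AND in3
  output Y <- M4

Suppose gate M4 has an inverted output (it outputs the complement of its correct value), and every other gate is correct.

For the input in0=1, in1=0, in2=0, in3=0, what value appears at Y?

1

Propagate with M4 forced: M0=1, M1=0, M2=1, M3=1, M4=1 [inverted output].
So Y = 1. (Without the fault it would be 0.)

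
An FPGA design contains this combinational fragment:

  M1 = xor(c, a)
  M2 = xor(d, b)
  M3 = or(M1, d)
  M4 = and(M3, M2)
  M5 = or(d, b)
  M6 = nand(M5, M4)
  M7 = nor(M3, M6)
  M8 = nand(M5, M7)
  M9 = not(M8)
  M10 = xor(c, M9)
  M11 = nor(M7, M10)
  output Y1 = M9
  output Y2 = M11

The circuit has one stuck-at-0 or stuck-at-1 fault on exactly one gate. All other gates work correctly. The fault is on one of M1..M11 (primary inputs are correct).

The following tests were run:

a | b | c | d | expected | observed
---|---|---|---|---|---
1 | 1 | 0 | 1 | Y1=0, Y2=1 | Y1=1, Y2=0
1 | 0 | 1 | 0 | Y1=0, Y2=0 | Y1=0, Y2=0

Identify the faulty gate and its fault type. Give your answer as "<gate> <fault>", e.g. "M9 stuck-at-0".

M7 stuck-at-1

Fault-free values for test 1 (a=1, b=1, c=0, d=1): M1=1, M2=0, M3=1, M4=0, M5=1, M6=1, M7=0, M8=1, M9=0, M10=0, M11=1, giving Y1=0, Y2=1. Observed Y1=1, Y2=0.
Test 1: faults giving observed Y1=1, Y2=0 are {M7 stuck-at-1, M8 stuck-at-0, M9 stuck-at-1}.
Test 2 (a=1, b=0, c=1, d=0): fault-free M1=0, M2=0, M3=0, M4=0, M5=0, M6=1, M7=0, M8=1, M9=0, M10=1, M11=0 → Y1=0, Y2=0; observed Y1=0, Y2=0. Eliminates M8 stuck-at-0, M9 stuck-at-1.
Only M7 stuck-at-1 is consistent with every test.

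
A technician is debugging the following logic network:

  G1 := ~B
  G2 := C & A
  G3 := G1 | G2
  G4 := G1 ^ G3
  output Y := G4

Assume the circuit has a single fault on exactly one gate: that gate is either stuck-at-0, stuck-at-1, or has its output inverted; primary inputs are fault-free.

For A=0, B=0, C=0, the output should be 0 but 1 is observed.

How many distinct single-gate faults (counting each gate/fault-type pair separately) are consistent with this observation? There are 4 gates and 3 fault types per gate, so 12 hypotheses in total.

4

Fault-free: G1=1, G2=0, G3=1, G4=0 → 0. Observed 1.
  G1 stuck-at-0: output 0 ✗
  G1 stuck-at-1: output 0 ✗
  G1 inverted output: output 0 ✗
  G2 stuck-at-0: output 0 ✗
  G2 stuck-at-1: output 0 ✗
  G2 inverted output: output 0 ✗
  G3 stuck-at-0: output 1 ✓
  G3 stuck-at-1: output 0 ✗
  G3 inverted output: output 1 ✓
  G4 stuck-at-0: output 0 ✗
  G4 stuck-at-1: output 1 ✓
  G4 inverted output: output 1 ✓
Consistent faults: {G3 stuck-at-0, G3 inverted output, G4 stuck-at-1, G4 inverted output} — 4 in all.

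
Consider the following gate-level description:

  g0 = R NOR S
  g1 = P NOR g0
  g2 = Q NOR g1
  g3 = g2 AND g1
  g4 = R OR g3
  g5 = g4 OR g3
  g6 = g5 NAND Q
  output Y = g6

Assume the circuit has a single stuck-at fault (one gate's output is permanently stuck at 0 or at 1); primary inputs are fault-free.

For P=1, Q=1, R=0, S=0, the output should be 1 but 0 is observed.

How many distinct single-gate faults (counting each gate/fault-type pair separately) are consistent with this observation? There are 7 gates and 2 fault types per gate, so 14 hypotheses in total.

Fault-free: g0=1, g1=0, g2=0, g3=0, g4=0, g5=0, g6=1 → 1. Observed 0.
  g0 stuck-at-0: output 1 ✗
  g0 stuck-at-1: output 1 ✗
  g1 stuck-at-0: output 1 ✗
  g1 stuck-at-1: output 1 ✗
  g2 stuck-at-0: output 1 ✗
  g2 stuck-at-1: output 1 ✗
  g3 stuck-at-0: output 1 ✗
  g3 stuck-at-1: output 0 ✓
  g4 stuck-at-0: output 1 ✗
  g4 stuck-at-1: output 0 ✓
  g5 stuck-at-0: output 1 ✗
  g5 stuck-at-1: output 0 ✓
  g6 stuck-at-0: output 0 ✓
  g6 stuck-at-1: output 1 ✗
Consistent faults: {g3 stuck-at-1, g4 stuck-at-1, g5 stuck-at-1, g6 stuck-at-0} — 4 in all.

4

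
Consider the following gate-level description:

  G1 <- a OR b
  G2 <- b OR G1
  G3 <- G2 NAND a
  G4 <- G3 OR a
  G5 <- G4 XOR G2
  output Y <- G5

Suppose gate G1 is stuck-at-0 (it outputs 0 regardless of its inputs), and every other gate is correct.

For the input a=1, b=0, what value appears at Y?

1

Propagate with G1 forced: G1=0 [stuck-at-0], G2=0, G3=1, G4=1, G5=1.
So Y = 1. (Without the fault it would be 0.)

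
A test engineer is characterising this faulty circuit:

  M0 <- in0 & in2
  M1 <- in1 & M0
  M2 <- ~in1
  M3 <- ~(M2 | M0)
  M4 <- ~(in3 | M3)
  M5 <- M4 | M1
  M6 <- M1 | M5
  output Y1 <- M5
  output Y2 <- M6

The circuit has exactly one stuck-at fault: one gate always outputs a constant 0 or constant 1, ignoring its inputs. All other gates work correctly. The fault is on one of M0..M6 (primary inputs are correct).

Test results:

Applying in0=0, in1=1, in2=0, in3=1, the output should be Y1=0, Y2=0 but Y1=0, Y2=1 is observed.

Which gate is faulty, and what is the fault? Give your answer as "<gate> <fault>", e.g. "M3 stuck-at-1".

M6 stuck-at-1

Fault-free values for test 1 (in0=0, in1=1, in2=0, in3=1): M0=0, M1=0, M2=0, M3=1, M4=0, M5=0, M6=0, giving Y1=0, Y2=0. Observed Y1=0, Y2=1.
Test 1: faults giving observed Y1=0, Y2=1 are {M6 stuck-at-1}.
Only M6 stuck-at-1 is consistent with every test.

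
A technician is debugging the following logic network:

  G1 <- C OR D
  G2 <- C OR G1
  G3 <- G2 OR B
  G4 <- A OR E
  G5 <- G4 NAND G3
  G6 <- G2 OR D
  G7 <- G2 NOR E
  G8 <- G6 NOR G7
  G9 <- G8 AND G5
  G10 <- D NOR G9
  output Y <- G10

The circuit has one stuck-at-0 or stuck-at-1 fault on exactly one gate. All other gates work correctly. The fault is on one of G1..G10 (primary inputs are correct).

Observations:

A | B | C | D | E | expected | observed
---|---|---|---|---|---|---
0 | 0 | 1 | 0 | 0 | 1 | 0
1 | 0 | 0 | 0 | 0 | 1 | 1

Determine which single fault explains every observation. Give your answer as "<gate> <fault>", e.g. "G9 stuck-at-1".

Fault-free values for test 1 (A=0, B=0, C=1, D=0, E=0): G1=1, G2=1, G3=1, G4=0, G5=1, G6=1, G7=0, G8=0, G9=0, G10=1, giving Y=1. Observed 0.
Test 1: faults giving observed 0 are {G6 stuck-at-0, G8 stuck-at-1, G9 stuck-at-1, G10 stuck-at-0}.
Test 2 (A=1, B=0, C=0, D=0, E=0): fault-free G1=0, G2=0, G3=0, G4=1, G5=1, G6=0, G7=1, G8=0, G9=0, G10=1 → 1; observed 1. Eliminates G8 stuck-at-1, G9 stuck-at-1, G10 stuck-at-0.
Only G6 stuck-at-0 is consistent with every test.

G6 stuck-at-0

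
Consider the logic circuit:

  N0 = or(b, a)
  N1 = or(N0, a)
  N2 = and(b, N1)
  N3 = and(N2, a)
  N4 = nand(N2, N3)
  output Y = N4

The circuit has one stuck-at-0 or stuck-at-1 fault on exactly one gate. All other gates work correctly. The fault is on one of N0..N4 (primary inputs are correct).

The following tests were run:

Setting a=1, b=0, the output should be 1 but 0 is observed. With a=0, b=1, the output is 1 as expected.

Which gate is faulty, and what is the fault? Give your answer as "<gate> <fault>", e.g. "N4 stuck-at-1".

N2 stuck-at-1

Fault-free values for test 1 (a=1, b=0): N0=1, N1=1, N2=0, N3=0, N4=1, giving Y=1. Observed 0.
Test 1: faults giving observed 0 are {N2 stuck-at-1, N4 stuck-at-0}.
Test 2 (a=0, b=1): fault-free N0=1, N1=1, N2=1, N3=0, N4=1 → 1; observed 1. Eliminates N4 stuck-at-0.
Only N2 stuck-at-1 is consistent with every test.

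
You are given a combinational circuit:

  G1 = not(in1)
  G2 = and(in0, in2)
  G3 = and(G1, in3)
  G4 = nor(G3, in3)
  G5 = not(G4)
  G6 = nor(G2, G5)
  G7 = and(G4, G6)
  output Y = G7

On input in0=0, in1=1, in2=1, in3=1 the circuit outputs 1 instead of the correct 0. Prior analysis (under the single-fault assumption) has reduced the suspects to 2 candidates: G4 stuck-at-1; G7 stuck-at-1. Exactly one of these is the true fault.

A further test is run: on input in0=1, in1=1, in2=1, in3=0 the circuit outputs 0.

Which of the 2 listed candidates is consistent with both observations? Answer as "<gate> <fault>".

Evaluate each candidate on input in0=1, in1=1, in2=1, in3=0:
  G4 stuck-at-1: G1=0, G2=1, G3=0, G4=1 [stuck-at-1], G5=0, G6=0, G7=0 → 0 — matches
  G7 stuck-at-1: G1=0, G2=1, G3=0, G4=1, G5=0, G6=0, G7=1 [stuck-at-1] → 1 — eliminated
Only G4 stuck-at-1 reproduces the observed 0.

G4 stuck-at-1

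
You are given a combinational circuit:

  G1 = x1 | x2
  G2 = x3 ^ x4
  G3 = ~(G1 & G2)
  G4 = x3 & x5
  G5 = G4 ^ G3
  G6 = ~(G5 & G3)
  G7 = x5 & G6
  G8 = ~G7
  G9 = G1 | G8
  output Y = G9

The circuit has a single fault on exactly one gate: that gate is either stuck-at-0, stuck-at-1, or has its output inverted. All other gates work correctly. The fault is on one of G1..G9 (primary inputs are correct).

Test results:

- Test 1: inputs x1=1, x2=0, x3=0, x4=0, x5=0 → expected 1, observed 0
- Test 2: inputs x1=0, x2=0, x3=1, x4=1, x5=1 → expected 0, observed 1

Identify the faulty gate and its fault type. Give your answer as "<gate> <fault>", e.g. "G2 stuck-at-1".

Fault-free values for test 1 (x1=1, x2=0, x3=0, x4=0, x5=0): G1=1, G2=0, G3=1, G4=0, G5=1, G6=0, G7=0, G8=1, G9=1, giving Y=1. Observed 0.
Test 1: faults giving observed 0 are {G9 stuck-at-0, G9 inverted output}.
Test 2 (x1=0, x2=0, x3=1, x4=1, x5=1): fault-free G1=0, G2=0, G3=1, G4=1, G5=0, G6=1, G7=1, G8=0, G9=0 → 0; observed 1. Eliminates G9 stuck-at-0.
Only G9 inverted output is consistent with every test.

G9 inverted output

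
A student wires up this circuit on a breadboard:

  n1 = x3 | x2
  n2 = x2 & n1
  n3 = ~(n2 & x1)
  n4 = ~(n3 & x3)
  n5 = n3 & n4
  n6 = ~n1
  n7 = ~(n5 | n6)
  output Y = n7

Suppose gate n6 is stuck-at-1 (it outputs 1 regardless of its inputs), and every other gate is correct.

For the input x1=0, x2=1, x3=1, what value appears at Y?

Propagate with n6 forced: n1=1, n2=1, n3=1, n4=0, n5=0, n6=1 [stuck-at-1], n7=0.
So Y = 0. (Without the fault it would be 1.)

0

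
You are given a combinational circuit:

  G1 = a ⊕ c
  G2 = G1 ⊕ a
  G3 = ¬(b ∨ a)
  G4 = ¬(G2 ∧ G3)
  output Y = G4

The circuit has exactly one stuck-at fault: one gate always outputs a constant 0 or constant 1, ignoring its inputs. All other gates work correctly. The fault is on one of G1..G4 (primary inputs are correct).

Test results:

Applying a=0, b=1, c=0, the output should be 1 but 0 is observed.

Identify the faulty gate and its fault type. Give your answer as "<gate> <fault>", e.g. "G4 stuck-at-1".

G4 stuck-at-0

Fault-free values for test 1 (a=0, b=1, c=0): G1=0, G2=0, G3=0, G4=1, giving Y=1. Observed 0.
Test 1: faults giving observed 0 are {G4 stuck-at-0}.
Only G4 stuck-at-0 is consistent with every test.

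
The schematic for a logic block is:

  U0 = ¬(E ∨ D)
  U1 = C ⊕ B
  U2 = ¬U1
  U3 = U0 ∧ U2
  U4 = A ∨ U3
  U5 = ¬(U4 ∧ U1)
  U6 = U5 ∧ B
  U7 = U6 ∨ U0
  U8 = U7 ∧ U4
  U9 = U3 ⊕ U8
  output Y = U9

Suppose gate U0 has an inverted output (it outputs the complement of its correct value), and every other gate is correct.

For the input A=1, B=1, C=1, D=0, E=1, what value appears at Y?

Propagate with U0 forced: U0=1 [inverted output], U1=0, U2=1, U3=1, U4=1, U5=1, U6=1, U7=1, U8=1, U9=0.
So Y = 0. (Without the fault it would be 1.)

0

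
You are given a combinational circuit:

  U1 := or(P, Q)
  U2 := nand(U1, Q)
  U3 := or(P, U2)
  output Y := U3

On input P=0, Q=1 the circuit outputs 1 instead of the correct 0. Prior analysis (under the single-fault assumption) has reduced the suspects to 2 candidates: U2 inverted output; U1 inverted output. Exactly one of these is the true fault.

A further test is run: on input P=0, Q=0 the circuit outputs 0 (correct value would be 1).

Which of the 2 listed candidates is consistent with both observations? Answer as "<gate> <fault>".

U2 inverted output

Evaluate each candidate on input P=0, Q=0:
  U2 inverted output: U1=0, U2=0 [inverted output], U3=0 → 0 — matches
  U1 inverted output: U1=1 [inverted output], U2=1, U3=1 → 1 — eliminated
Only U2 inverted output reproduces the observed 0.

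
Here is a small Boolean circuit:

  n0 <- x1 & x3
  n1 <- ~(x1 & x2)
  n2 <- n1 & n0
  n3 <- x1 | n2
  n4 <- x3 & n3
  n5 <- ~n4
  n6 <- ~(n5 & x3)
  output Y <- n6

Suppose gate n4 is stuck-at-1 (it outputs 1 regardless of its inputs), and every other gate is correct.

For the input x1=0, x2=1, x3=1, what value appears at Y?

1

Propagate with n4 forced: n0=0, n1=1, n2=0, n3=0, n4=1 [stuck-at-1], n5=0, n6=1.
So Y = 1. (Without the fault it would be 0.)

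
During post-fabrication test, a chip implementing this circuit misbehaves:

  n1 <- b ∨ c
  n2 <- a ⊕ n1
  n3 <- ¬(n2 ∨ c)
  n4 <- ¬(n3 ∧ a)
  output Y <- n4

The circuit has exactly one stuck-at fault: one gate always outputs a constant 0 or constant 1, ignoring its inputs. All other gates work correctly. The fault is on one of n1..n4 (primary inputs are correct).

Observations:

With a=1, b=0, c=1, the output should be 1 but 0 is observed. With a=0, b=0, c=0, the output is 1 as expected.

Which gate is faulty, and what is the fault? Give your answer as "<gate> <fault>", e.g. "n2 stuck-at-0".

Fault-free values for test 1 (a=1, b=0, c=1): n1=1, n2=0, n3=0, n4=1, giving Y=1. Observed 0.
Test 1: faults giving observed 0 are {n3 stuck-at-1, n4 stuck-at-0}.
Test 2 (a=0, b=0, c=0): fault-free n1=0, n2=0, n3=1, n4=1 → 1; observed 1. Eliminates n4 stuck-at-0.
Only n3 stuck-at-1 is consistent with every test.

n3 stuck-at-1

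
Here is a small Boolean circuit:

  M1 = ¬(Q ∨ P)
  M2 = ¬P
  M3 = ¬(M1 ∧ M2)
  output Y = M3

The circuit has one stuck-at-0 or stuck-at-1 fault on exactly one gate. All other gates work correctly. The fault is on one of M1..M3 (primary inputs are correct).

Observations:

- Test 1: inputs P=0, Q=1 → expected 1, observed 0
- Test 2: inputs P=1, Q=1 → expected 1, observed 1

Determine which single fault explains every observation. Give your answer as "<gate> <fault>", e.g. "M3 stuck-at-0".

M1 stuck-at-1

Fault-free values for test 1 (P=0, Q=1): M1=0, M2=1, M3=1, giving Y=1. Observed 0.
Test 1: faults giving observed 0 are {M1 stuck-at-1, M3 stuck-at-0}.
Test 2 (P=1, Q=1): fault-free M1=0, M2=0, M3=1 → 1; observed 1. Eliminates M3 stuck-at-0.
Only M1 stuck-at-1 is consistent with every test.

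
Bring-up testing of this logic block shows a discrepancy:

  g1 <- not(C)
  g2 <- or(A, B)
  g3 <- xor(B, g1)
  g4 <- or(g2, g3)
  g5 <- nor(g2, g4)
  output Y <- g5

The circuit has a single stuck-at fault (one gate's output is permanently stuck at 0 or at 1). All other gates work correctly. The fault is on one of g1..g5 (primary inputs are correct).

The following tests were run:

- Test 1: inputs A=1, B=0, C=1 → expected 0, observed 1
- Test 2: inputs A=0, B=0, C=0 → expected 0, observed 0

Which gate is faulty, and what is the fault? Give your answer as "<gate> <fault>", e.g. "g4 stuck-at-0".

Fault-free values for test 1 (A=1, B=0, C=1): g1=0, g2=1, g3=0, g4=1, g5=0, giving Y=0. Observed 1.
Test 1: faults giving observed 1 are {g2 stuck-at-0, g5 stuck-at-1}.
Test 2 (A=0, B=0, C=0): fault-free g1=1, g2=0, g3=1, g4=1, g5=0 → 0; observed 0. Eliminates g5 stuck-at-1.
Only g2 stuck-at-0 is consistent with every test.

g2 stuck-at-0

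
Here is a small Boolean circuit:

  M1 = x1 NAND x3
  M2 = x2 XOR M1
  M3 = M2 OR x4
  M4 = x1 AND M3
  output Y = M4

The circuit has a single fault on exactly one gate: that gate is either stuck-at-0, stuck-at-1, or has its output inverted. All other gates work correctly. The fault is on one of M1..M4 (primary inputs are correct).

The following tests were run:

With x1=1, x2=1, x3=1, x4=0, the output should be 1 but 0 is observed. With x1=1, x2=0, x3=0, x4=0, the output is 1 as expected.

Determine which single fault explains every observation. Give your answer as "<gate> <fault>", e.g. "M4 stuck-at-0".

M1 stuck-at-1

Fault-free values for test 1 (x1=1, x2=1, x3=1, x4=0): M1=0, M2=1, M3=1, M4=1, giving Y=1. Observed 0.
Test 1: faults giving observed 0 are {M1 stuck-at-1, M1 inverted output, M2 stuck-at-0, M2 inverted output, M3 stuck-at-0, M3 inverted output, M4 stuck-at-0, M4 inverted output}.
Test 2 (x1=1, x2=0, x3=0, x4=0): fault-free M1=1, M2=1, M3=1, M4=1 → 1; observed 1. Eliminates M1 inverted output, M2 stuck-at-0, M2 inverted output, M3 stuck-at-0, M3 inverted output, M4 stuck-at-0, M4 inverted output.
Only M1 stuck-at-1 is consistent with every test.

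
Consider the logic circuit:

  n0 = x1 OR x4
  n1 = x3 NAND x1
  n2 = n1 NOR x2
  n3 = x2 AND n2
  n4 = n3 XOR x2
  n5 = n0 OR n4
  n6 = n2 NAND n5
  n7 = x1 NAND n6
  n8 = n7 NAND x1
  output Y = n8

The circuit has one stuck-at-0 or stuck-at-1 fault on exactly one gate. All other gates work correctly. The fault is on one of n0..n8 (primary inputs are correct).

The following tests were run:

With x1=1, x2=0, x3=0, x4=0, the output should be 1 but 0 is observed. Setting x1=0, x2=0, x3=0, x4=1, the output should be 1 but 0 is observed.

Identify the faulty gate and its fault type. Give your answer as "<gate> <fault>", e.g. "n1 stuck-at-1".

Fault-free values for test 1 (x1=1, x2=0, x3=0, x4=0): n0=1, n1=1, n2=0, n3=0, n4=0, n5=1, n6=1, n7=0, n8=1, giving Y=1. Observed 0.
Test 1: faults giving observed 0 are {n1 stuck-at-0, n2 stuck-at-1, n6 stuck-at-0, n7 stuck-at-1, n8 stuck-at-0}.
Test 2 (x1=0, x2=0, x3=0, x4=1): fault-free n0=1, n1=1, n2=0, n3=0, n4=0, n5=1, n6=1, n7=1, n8=1 → 1; observed 0. Eliminates n1 stuck-at-0, n2 stuck-at-1, n6 stuck-at-0, n7 stuck-at-1.
Only n8 stuck-at-0 is consistent with every test.

n8 stuck-at-0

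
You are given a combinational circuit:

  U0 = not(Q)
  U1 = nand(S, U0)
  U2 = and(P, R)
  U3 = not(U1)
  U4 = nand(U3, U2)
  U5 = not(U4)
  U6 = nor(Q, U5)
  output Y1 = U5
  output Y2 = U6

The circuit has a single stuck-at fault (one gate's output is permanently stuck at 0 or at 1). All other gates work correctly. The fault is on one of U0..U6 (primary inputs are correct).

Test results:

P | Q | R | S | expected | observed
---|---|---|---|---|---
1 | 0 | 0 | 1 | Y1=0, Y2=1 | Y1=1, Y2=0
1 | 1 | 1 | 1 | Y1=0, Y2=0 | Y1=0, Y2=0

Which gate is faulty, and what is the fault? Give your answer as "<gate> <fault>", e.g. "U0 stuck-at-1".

Fault-free values for test 1 (P=1, Q=0, R=0, S=1): U0=1, U1=0, U2=0, U3=1, U4=1, U5=0, U6=1, giving Y1=0, Y2=1. Observed Y1=1, Y2=0.
Test 1: faults giving observed Y1=1, Y2=0 are {U2 stuck-at-1, U4 stuck-at-0, U5 stuck-at-1}.
Test 2 (P=1, Q=1, R=1, S=1): fault-free U0=0, U1=1, U2=1, U3=0, U4=1, U5=0, U6=0 → Y1=0, Y2=0; observed Y1=0, Y2=0. Eliminates U4 stuck-at-0, U5 stuck-at-1.
Only U2 stuck-at-1 is consistent with every test.

U2 stuck-at-1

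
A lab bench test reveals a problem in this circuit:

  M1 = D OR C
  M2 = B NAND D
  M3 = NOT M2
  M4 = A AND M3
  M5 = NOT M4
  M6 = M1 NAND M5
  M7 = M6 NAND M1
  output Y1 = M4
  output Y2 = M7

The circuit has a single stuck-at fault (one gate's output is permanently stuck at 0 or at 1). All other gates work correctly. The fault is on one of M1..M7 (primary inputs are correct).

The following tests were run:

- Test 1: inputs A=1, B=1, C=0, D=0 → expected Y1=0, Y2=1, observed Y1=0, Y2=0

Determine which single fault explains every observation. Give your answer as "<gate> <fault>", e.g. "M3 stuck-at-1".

M7 stuck-at-0

Fault-free values for test 1 (A=1, B=1, C=0, D=0): M1=0, M2=1, M3=0, M4=0, M5=1, M6=1, M7=1, giving Y1=0, Y2=1. Observed Y1=0, Y2=0.
Test 1: faults giving observed Y1=0, Y2=0 are {M7 stuck-at-0}.
Only M7 stuck-at-0 is consistent with every test.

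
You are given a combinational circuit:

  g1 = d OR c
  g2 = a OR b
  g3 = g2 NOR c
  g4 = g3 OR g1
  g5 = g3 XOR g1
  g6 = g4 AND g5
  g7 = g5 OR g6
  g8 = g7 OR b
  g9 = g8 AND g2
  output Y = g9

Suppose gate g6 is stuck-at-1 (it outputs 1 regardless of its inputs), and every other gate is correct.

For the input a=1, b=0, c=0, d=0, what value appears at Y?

1

Propagate with g6 forced: g1=0, g2=1, g3=0, g4=0, g5=0, g6=1 [stuck-at-1], g7=1, g8=1, g9=1.
So Y = 1. (Without the fault it would be 0.)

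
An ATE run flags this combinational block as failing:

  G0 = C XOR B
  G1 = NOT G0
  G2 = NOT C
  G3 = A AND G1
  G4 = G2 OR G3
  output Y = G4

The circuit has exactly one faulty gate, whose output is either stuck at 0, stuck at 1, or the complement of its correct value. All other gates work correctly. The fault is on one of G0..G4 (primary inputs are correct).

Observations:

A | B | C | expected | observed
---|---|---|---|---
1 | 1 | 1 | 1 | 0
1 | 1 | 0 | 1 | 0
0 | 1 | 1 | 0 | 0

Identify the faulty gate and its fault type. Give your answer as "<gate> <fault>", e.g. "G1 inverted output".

Fault-free values for test 1 (A=1, B=1, C=1): G0=0, G1=1, G2=0, G3=1, G4=1, giving Y=1. Observed 0.
Test 1: faults giving observed 0 are {G0 stuck-at-1, G0 inverted output, G1 stuck-at-0, G1 inverted output, G3 stuck-at-0, G3 inverted output, G4 stuck-at-0, G4 inverted output}.
Test 2 (A=1, B=1, C=0): fault-free G0=1, G1=0, G2=1, G3=0, G4=1 → 1; observed 0. Eliminates G0 stuck-at-1, G0 inverted output, G1 stuck-at-0, G1 inverted output, G3 stuck-at-0, G3 inverted output.
Test 3 (A=0, B=1, C=1): fault-free G0=0, G1=1, G2=0, G3=0, G4=0 → 0; observed 0. Eliminates G4 inverted output.
Only G4 stuck-at-0 is consistent with every test.

G4 stuck-at-0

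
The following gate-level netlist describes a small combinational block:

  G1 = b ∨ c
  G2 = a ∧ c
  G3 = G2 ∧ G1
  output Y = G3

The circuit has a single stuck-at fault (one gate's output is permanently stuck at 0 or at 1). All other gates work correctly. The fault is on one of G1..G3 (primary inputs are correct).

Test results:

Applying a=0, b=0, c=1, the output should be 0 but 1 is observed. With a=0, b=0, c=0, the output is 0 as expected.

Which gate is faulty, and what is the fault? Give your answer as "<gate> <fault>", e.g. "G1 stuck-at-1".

Fault-free values for test 1 (a=0, b=0, c=1): G1=1, G2=0, G3=0, giving Y=0. Observed 1.
Test 1: faults giving observed 1 are {G2 stuck-at-1, G3 stuck-at-1}.
Test 2 (a=0, b=0, c=0): fault-free G1=0, G2=0, G3=0 → 0; observed 0. Eliminates G3 stuck-at-1.
Only G2 stuck-at-1 is consistent with every test.

G2 stuck-at-1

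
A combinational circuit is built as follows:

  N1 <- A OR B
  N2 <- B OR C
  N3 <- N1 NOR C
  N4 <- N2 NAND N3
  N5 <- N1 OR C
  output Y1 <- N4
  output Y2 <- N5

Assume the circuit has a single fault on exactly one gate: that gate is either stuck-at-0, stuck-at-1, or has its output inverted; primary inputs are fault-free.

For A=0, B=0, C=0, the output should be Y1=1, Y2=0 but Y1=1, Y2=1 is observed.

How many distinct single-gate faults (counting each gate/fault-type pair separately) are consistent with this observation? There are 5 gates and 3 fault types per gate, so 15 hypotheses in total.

4

Fault-free: N1=0, N2=0, N3=1, N4=1, N5=0 → Y1=1, Y2=0. Observed Y1=1, Y2=1.
  N1: stuck-at-1, inverted output ✓; others ✗
  N2: none of the 3 fault types match ✗
  N3: none of the 3 fault types match ✗
  N4: none of the 3 fault types match ✗
  N5: stuck-at-1, inverted output ✓; others ✗
Consistent faults: {N1 stuck-at-1, N1 inverted output, N5 stuck-at-1, N5 inverted output} — 4 in all.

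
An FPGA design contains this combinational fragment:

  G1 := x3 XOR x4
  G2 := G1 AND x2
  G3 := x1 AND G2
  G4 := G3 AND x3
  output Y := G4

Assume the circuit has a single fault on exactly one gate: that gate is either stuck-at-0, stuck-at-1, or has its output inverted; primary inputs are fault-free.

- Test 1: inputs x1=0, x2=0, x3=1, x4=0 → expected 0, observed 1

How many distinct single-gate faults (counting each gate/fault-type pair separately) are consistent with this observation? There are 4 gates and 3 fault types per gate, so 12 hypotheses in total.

Fault-free: G1=1, G2=0, G3=0, G4=0 → 0. Observed 1.
  G1 stuck-at-0: output 0 ✗
  G1 stuck-at-1: output 0 ✗
  G1 inverted output: output 0 ✗
  G2 stuck-at-0: output 0 ✗
  G2 stuck-at-1: output 0 ✗
  G2 inverted output: output 0 ✗
  G3 stuck-at-0: output 0 ✗
  G3 stuck-at-1: output 1 ✓
  G3 inverted output: output 1 ✓
  G4 stuck-at-0: output 0 ✗
  G4 stuck-at-1: output 1 ✓
  G4 inverted output: output 1 ✓
Consistent faults: {G3 stuck-at-1, G3 inverted output, G4 stuck-at-1, G4 inverted output} — 4 in all.

4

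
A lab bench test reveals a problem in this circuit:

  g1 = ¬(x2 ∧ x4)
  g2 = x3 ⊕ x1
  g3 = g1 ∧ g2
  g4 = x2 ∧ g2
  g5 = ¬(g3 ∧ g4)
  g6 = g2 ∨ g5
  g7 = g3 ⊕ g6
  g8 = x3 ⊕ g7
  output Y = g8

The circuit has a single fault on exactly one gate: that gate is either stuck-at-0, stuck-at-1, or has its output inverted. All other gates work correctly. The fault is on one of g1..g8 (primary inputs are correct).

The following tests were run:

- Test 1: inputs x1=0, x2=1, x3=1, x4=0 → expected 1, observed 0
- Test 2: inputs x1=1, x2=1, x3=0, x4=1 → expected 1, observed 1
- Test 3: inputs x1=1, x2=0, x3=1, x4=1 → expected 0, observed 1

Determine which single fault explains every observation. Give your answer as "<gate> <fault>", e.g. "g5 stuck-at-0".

Fault-free values for test 1 (x1=0, x2=1, x3=1, x4=0): g1=1, g2=1, g3=1, g4=1, g5=0, g6=1, g7=0, g8=1, giving Y=1. Observed 0.
Test 1: faults giving observed 0 are {g1 stuck-at-0, g1 inverted output, g2 stuck-at-0, g2 inverted output, g3 stuck-at-0, g3 inverted output, g6 stuck-at-0, g6 inverted output, g7 stuck-at-1, g7 inverted output, g8 stuck-at-0, g8 inverted output}.
Test 2 (x1=1, x2=1, x3=0, x4=1): fault-free g1=0, g2=1, g3=0, g4=1, g5=1, g6=1, g7=1, g8=1 → 1; observed 1. Eliminates g1 inverted output, g3 inverted output, g6 stuck-at-0, g6 inverted output, g7 inverted output, g8 stuck-at-0, g8 inverted output.
Test 3 (x1=1, x2=0, x3=1, x4=1): fault-free g1=1, g2=0, g3=0, g4=0, g5=1, g6=1, g7=1, g8=0 → 0; observed 1. Eliminates g1 stuck-at-0, g2 stuck-at-0, g3 stuck-at-0, g7 stuck-at-1.
Only g2 inverted output is consistent with every test.

g2 inverted output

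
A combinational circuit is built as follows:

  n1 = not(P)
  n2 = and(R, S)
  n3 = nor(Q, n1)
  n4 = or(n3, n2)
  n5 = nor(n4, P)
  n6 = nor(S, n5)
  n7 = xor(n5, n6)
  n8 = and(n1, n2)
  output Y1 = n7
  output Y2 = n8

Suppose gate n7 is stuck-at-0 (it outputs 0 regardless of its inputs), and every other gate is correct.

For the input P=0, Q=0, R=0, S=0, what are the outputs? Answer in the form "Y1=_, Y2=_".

Y1=0, Y2=0

Propagate with n7 forced: n1=1, n2=0, n3=0, n4=0, n5=1, n6=0, n7=0 [stuck-at-0], n8=0.
So the outputs are Y1=0, Y2=0. (Without the fault they would be Y1=1, Y2=0.)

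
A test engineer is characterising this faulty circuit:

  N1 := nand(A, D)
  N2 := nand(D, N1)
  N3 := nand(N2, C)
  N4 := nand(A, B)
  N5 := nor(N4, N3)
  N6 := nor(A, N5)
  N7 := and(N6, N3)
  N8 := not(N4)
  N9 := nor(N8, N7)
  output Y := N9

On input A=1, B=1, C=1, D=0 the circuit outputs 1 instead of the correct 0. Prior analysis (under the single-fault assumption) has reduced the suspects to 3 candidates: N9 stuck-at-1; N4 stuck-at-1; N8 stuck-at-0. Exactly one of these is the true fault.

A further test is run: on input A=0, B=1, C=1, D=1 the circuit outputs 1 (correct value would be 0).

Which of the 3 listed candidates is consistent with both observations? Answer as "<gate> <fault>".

Evaluate each candidate on input A=0, B=1, C=1, D=1:
  N9 stuck-at-1: N1=1, N2=0, N3=1, N4=1, N5=0, N6=1, N7=1, N8=0, N9=1 [stuck-at-1] → 1 — matches
  N4 stuck-at-1: N1=1, N2=0, N3=1, N4=1 [stuck-at-1], N5=0, N6=1, N7=1, N8=0, N9=0 → 0 — eliminated
  N8 stuck-at-0: N1=1, N2=0, N3=1, N4=1, N5=0, N6=1, N7=1, N8=0 [stuck-at-0], N9=0 → 0 — eliminated
Only N9 stuck-at-1 reproduces the observed 1.

N9 stuck-at-1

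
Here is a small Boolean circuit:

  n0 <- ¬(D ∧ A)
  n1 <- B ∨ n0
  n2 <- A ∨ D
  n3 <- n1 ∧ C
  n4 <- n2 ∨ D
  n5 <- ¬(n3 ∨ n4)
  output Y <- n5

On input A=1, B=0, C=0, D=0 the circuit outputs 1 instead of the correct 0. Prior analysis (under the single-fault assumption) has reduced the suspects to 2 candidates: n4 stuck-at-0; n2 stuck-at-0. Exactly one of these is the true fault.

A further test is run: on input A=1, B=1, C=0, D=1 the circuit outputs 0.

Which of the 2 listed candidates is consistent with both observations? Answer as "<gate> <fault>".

Evaluate each candidate on input A=1, B=1, C=0, D=1:
  n4 stuck-at-0: n0=0, n1=1, n2=1, n3=0, n4=0 [stuck-at-0], n5=1 → 1 — eliminated
  n2 stuck-at-0: n0=0, n1=1, n2=0 [stuck-at-0], n3=0, n4=1, n5=0 → 0 — matches
Only n2 stuck-at-0 reproduces the observed 0.

n2 stuck-at-0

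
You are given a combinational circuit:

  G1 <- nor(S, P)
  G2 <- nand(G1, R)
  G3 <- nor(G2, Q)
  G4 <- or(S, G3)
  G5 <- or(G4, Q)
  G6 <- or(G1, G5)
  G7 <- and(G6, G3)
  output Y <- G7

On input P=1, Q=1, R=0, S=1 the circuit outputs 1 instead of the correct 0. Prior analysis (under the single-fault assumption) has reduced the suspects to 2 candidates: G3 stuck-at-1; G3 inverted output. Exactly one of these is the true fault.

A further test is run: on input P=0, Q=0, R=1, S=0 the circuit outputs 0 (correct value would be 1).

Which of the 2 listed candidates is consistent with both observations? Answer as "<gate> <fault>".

Evaluate each candidate on input P=0, Q=0, R=1, S=0:
  G3 stuck-at-1: G1=1, G2=0, G3=1 [stuck-at-1], G4=1, G5=1, G6=1, G7=1 → 1 — eliminated
  G3 inverted output: G1=1, G2=0, G3=0 [inverted output], G4=0, G5=0, G6=1, G7=0 → 0 — matches
Only G3 inverted output reproduces the observed 0.

G3 inverted output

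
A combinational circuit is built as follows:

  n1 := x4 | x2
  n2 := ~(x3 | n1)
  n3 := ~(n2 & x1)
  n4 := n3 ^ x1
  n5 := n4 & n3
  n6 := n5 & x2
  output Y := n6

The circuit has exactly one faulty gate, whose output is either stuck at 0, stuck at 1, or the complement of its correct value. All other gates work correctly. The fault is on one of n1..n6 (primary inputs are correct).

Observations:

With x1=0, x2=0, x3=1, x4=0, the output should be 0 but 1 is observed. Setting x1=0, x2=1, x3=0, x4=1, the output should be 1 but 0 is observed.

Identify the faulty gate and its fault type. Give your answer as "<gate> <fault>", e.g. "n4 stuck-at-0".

Fault-free values for test 1 (x1=0, x2=0, x3=1, x4=0): n1=0, n2=0, n3=1, n4=1, n5=1, n6=0, giving Y=0. Observed 1.
Test 1: faults giving observed 1 are {n6 stuck-at-1, n6 inverted output}.
Test 2 (x1=0, x2=1, x3=0, x4=1): fault-free n1=1, n2=0, n3=1, n4=1, n5=1, n6=1 → 1; observed 0. Eliminates n6 stuck-at-1.
Only n6 inverted output is consistent with every test.

n6 inverted output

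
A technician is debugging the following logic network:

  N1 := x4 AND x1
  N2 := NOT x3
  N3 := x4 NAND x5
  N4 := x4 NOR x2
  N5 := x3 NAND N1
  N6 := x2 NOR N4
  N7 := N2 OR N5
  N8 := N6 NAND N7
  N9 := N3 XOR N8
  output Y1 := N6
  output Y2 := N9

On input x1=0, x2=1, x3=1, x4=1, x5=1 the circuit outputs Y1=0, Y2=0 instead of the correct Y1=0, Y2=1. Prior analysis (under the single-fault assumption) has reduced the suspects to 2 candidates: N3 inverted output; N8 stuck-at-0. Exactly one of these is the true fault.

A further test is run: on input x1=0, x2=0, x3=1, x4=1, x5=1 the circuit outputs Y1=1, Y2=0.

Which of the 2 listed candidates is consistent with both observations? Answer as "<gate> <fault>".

N8 stuck-at-0

Evaluate each candidate on input x1=0, x2=0, x3=1, x4=1, x5=1:
  N3 inverted output: N1=0, N2=0, N3=1 [inverted output], N4=0, N5=1, N6=1, N7=1, N8=0, N9=1 → Y1=1, Y2=1 — eliminated
  N8 stuck-at-0: N1=0, N2=0, N3=0, N4=0, N5=1, N6=1, N7=1, N8=0 [stuck-at-0], N9=0 → Y1=1, Y2=0 — matches
Only N8 stuck-at-0 reproduces the observed Y1=1, Y2=0.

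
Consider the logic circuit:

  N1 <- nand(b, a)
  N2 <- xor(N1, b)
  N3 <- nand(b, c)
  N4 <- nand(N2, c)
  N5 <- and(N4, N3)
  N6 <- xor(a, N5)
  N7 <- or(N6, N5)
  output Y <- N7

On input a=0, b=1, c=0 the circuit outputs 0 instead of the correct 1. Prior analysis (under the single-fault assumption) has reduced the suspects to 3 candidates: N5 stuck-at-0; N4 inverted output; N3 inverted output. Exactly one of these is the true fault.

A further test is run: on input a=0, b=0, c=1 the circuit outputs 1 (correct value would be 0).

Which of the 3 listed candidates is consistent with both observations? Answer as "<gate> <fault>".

Evaluate each candidate on input a=0, b=0, c=1:
  N5 stuck-at-0: N1=1, N2=1, N3=1, N4=0, N5=0 [stuck-at-0], N6=0, N7=0 → 0 — eliminated
  N4 inverted output: N1=1, N2=1, N3=1, N4=1 [inverted output], N5=1, N6=1, N7=1 → 1 — matches
  N3 inverted output: N1=1, N2=1, N3=0 [inverted output], N4=0, N5=0, N6=0, N7=0 → 0 — eliminated
Only N4 inverted output reproduces the observed 1.

N4 inverted output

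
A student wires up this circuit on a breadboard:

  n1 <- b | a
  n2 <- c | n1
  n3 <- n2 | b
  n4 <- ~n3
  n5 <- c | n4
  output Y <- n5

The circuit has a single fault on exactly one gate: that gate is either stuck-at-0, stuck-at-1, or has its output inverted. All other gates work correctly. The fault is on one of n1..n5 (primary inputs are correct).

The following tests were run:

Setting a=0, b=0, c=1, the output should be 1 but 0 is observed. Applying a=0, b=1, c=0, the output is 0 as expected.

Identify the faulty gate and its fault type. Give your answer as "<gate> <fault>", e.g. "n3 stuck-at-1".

Fault-free values for test 1 (a=0, b=0, c=1): n1=0, n2=1, n3=1, n4=0, n5=1, giving Y=1. Observed 0.
Test 1: faults giving observed 0 are {n5 stuck-at-0, n5 inverted output}.
Test 2 (a=0, b=1, c=0): fault-free n1=1, n2=1, n3=1, n4=0, n5=0 → 0; observed 0. Eliminates n5 inverted output.
Only n5 stuck-at-0 is consistent with every test.

n5 stuck-at-0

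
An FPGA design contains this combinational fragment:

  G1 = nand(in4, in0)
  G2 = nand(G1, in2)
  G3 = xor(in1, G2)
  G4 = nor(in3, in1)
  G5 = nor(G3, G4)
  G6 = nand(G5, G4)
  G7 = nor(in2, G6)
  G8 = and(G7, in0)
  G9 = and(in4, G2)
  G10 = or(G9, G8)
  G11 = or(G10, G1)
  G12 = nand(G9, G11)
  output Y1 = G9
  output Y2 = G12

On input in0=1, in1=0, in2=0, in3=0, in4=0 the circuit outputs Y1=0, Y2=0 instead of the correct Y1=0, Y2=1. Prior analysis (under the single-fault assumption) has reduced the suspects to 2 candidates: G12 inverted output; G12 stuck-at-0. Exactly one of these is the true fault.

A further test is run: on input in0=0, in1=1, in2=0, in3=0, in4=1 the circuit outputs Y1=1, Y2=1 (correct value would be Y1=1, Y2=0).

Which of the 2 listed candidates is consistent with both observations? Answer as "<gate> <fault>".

G12 inverted output

Evaluate each candidate on input in0=0, in1=1, in2=0, in3=0, in4=1:
  G12 inverted output: G1=1, G2=1, G3=0, G4=0, G5=1, G6=1, G7=0, G8=0, G9=1, G10=1, G11=1, G12=1 [inverted output] → Y1=1, Y2=1 — matches
  G12 stuck-at-0: G1=1, G2=1, G3=0, G4=0, G5=1, G6=1, G7=0, G8=0, G9=1, G10=1, G11=1, G12=0 [stuck-at-0] → Y1=1, Y2=0 — eliminated
Only G12 inverted output reproduces the observed Y1=1, Y2=1.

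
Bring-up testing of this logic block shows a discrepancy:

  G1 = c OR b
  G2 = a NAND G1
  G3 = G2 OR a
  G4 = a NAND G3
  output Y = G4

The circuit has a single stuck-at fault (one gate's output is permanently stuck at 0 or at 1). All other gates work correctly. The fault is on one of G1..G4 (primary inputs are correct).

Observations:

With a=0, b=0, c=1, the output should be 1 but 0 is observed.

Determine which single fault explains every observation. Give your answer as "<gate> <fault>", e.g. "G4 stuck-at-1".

Fault-free values for test 1 (a=0, b=0, c=1): G1=1, G2=1, G3=1, G4=1, giving Y=1. Observed 0.
Test 1: faults giving observed 0 are {G4 stuck-at-0}.
Only G4 stuck-at-0 is consistent with every test.

G4 stuck-at-0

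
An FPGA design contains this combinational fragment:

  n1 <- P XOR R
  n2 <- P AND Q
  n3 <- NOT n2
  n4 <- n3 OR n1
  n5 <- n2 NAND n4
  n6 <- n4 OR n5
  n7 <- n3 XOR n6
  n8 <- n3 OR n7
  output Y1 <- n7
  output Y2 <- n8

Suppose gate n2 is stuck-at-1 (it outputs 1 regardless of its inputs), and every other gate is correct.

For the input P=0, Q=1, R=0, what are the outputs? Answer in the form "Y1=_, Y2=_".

Propagate with n2 forced: n1=0, n2=1 [stuck-at-1], n3=0, n4=0, n5=1, n6=1, n7=1, n8=1.
So the outputs are Y1=1, Y2=1. (Without the fault they would be Y1=0, Y2=1.)

Y1=1, Y2=1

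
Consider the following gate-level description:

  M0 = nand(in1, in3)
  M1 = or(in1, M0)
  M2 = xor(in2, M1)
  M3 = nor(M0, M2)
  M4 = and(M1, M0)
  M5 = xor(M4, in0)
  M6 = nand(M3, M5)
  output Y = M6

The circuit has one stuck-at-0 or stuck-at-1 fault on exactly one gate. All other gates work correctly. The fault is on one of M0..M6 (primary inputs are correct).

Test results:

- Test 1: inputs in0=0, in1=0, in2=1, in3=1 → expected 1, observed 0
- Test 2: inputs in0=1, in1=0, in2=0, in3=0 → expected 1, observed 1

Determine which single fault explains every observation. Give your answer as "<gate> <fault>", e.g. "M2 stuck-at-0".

Fault-free values for test 1 (in0=0, in1=0, in2=1, in3=1): M0=1, M1=1, M2=0, M3=0, M4=1, M5=1, M6=1, giving Y=1. Observed 0.
Test 1: faults giving observed 0 are {M3 stuck-at-1, M6 stuck-at-0}.
Test 2 (in0=1, in1=0, in2=0, in3=0): fault-free M0=1, M1=1, M2=1, M3=0, M4=1, M5=0, M6=1 → 1; observed 1. Eliminates M6 stuck-at-0.
Only M3 stuck-at-1 is consistent with every test.

M3 stuck-at-1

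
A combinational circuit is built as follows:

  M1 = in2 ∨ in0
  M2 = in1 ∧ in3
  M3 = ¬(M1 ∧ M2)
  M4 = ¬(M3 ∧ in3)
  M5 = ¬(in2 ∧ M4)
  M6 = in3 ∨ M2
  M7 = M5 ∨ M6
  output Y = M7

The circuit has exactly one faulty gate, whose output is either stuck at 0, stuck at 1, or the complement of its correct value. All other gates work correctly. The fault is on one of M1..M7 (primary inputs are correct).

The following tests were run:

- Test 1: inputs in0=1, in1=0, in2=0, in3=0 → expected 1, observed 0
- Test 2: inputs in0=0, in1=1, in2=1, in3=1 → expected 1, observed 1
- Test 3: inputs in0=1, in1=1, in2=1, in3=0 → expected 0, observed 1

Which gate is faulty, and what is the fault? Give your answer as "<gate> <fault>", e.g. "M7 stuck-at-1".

M5 inverted output

Fault-free values for test 1 (in0=1, in1=0, in2=0, in3=0): M1=1, M2=0, M3=1, M4=1, M5=1, M6=0, M7=1, giving Y=1. Observed 0.
Test 1: faults giving observed 0 are {M5 stuck-at-0, M5 inverted output, M7 stuck-at-0, M7 inverted output}.
Test 2 (in0=0, in1=1, in2=1, in3=1): fault-free M1=1, M2=1, M3=0, M4=1, M5=0, M6=1, M7=1 → 1; observed 1. Eliminates M7 stuck-at-0, M7 inverted output.
Test 3 (in0=1, in1=1, in2=1, in3=0): fault-free M1=1, M2=0, M3=1, M4=1, M5=0, M6=0, M7=0 → 0; observed 1. Eliminates M5 stuck-at-0.
Only M5 inverted output is consistent with every test.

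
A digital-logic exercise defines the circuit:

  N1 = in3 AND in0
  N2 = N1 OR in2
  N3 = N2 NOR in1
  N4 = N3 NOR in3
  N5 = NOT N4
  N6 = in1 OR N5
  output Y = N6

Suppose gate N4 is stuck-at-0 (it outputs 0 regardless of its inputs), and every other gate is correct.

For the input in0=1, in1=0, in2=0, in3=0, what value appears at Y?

Propagate with N4 forced: N1=0, N2=0, N3=1, N4=0 [stuck-at-0], N5=1, N6=1.
So Y = 1. (Same as the fault-free value — the fault is masked on this input.)

1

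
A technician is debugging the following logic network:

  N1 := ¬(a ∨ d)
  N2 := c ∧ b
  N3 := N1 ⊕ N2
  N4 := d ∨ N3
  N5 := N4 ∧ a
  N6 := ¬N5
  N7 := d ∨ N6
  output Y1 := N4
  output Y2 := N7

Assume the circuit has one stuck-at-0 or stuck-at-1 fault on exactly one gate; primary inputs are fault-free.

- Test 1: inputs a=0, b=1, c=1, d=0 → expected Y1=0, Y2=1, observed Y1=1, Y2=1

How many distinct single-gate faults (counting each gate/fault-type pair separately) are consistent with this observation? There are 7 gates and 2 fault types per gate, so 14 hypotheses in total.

4

Fault-free: N1=1, N2=1, N3=0, N4=0, N5=0, N6=1, N7=1 → Y1=0, Y2=1. Observed Y1=1, Y2=1.
  N1 stuck-at-0: output Y1=1, Y2=1 ✓
  N1 stuck-at-1: output Y1=0, Y2=1 ✗
  N2 stuck-at-0: output Y1=1, Y2=1 ✓
  N2 stuck-at-1: output Y1=0, Y2=1 ✗
  N3 stuck-at-0: output Y1=0, Y2=1 ✗
  N3 stuck-at-1: output Y1=1, Y2=1 ✓
  N4 stuck-at-0: output Y1=0, Y2=1 ✗
  N4 stuck-at-1: output Y1=1, Y2=1 ✓
  N5 stuck-at-0: output Y1=0, Y2=1 ✗
  N5 stuck-at-1: output Y1=0, Y2=0 ✗
  N6 stuck-at-0: output Y1=0, Y2=0 ✗
  N6 stuck-at-1: output Y1=0, Y2=1 ✗
  N7 stuck-at-0: output Y1=0, Y2=0 ✗
  N7 stuck-at-1: output Y1=0, Y2=1 ✗
Consistent faults: {N1 stuck-at-0, N2 stuck-at-0, N3 stuck-at-1, N4 stuck-at-1} — 4 in all.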